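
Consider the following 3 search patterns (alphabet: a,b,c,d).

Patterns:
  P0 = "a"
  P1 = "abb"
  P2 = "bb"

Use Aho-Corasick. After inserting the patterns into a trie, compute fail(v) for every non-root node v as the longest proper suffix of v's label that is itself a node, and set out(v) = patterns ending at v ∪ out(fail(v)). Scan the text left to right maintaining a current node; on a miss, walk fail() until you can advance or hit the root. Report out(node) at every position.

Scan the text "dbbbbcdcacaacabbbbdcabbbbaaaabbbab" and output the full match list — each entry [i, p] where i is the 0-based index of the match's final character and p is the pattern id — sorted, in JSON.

Build automaton:
Trie nodes:
  n0 'ε': a→1 b→4
  n1 'a': b→2  ←P0
  n2 'ab': b→3
  n3 'abb': ·  ←P1
  n4 'b': b→5
  n5 'bb': ·  ←P2

BFS fail/out derivation:
  n1('a'): parent n0 fail=0; on 'a' 0 → fail=0;  out {0}∪∅={0}
  n4('b'): parent n0 fail=0; on 'b' 0 → fail=0;  out ∅∪∅=∅
  n2('ab'): parent n1 fail=0; on 'b' 0 → fail=4;  out ∅∪∅=∅
  n5('bb'): parent n4 fail=0; on 'b' 0 → fail=4;  out {2}∪∅={2}
  n3('abb'): parent n2 fail=4; on 'b' 4 → fail=5;  out {1}∪{2}={1,2}

Scan:
i=0 'd': node 0→0
i=1 'b': node 0→4
i=2 'b': node 4→5  ** P2@[1:2]
i=3 'b': node 5→5 (via fail)  ** P2@[2:3]
i=4 'b': node 5→5 (via fail)  ** P2@[3:4]
i=5 'c': node 5→0 (via fail)
i=6 'd': node 0→0
i=7 'c': node 0→0
i=8 'a': node 0→1  ** P0@[8:8]
i=9 'c': node 1→0 (via fail)
i=10 'a': node 0→1  ** P0@[10:10]
i=11 'a': node 1→1 (via fail)  ** P0@[11:11]
i=12 'c': node 1→0 (via fail)
i=13 'a': node 0→1  ** P0@[13:13]
i=14 'b': node 1→2
i=15 'b': node 2→3  ** P1@[13:15],P2@[14:15]
i=16 'b': node 3→5 (via fail)  ** P2@[15:16]
i=17 'b': node 5→5 (via fail)  ** P2@[16:17]
i=18 'd': node 5→0 (via fail)
i=19 'c': node 0→0
i=20 'a': node 0→1  ** P0@[20:20]
i=21 'b': node 1→2
i=22 'b': node 2→3  ** P1@[20:22],P2@[21:22]
i=23 'b': node 3→5 (via fail)  ** P2@[22:23]
i=24 'b': node 5→5 (via fail)  ** P2@[23:24]
i=25 'a': node 5→1 (via fail)  ** P0@[25:25]
i=26 'a': node 1→1 (via fail)  ** P0@[26:26]
i=27 'a': node 1→1 (via fail)  ** P0@[27:27]
i=28 'a': node 1→1 (via fail)  ** P0@[28:28]
i=29 'b': node 1→2
i=30 'b': node 2→3  ** P1@[28:30],P2@[29:30]
i=31 'b': node 3→5 (via fail)  ** P2@[30:31]
i=32 'a': node 5→1 (via fail)  ** P0@[32:32]
i=33 'b': node 1→2

Result: [[2,2],[3,2],[4,2],[8,0],[10,0],[11,0],[13,0],[15,1],[15,2],[16,2],[17,2],[20,0],[22,1],[22,2],[23,2],[24,2],[25,0],[26,0],[27,0],[28,0],[30,1],[30,2],[31,2],[32,0]]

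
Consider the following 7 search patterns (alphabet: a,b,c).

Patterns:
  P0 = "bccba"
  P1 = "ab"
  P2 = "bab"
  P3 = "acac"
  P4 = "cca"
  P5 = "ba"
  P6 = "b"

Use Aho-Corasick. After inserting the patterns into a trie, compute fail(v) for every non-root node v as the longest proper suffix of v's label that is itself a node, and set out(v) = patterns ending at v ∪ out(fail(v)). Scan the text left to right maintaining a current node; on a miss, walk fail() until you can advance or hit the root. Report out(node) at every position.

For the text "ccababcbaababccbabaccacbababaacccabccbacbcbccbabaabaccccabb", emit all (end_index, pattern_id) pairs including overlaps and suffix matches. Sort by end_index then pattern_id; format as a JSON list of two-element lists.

Build automaton:
Trie nodes:
  n0 'ε': a→6 b→1 c→13
  n1 'b': a→8 c→2  [P6 ends]
  n2 'bc': c→3
  n3 'bcc': b→4
  n4 'bccb': a→5
  n5 'bccba': ·  [P0 ends]
  n6 'a': b→7 c→10
  n7 'ab': ·  [P1 ends]
  n8 'ba': b→9  [P5 ends]
  n9 'bab': ·  [P2 ends]
  n10 'ac': a→11
  n11 'aca': c→12
  n12 'acac': ·  [P3 ends]
  n13 'c': c→14
  n14 'cc': a→15
  n15 'cca': ·  [P4 ends]

Failure links (BFS by depth):
  n1('b'): parent n0 fail=0; on 'b' 0 → fail=0;  out {6}∪∅={6}
  n6('a'): parent n0 fail=0; on 'a' 0 → fail=0;  out ∅∪∅=∅
  n13('c'): parent n0 fail=0; on 'c' 0 → fail=0;  out ∅∪∅=∅
  n2('bc'): parent n1 fail=0; on 'c' 0 → fail=13;  out ∅∪∅=∅
  n7('ab'): parent n6 fail=0; on 'b' 0 → fail=1;  out {1}∪{6}={1,6}
  n8('ba'): parent n1 fail=0; on 'a' 0 → fail=6;  out {5}∪∅={5}
  n10('ac'): parent n6 fail=0; on 'c' 0 → fail=13;  out ∅∪∅=∅
  n14('cc'): parent n13 fail=0; on 'c' 0 → fail=13;  out ∅∪∅=∅
  n3('bcc'): parent n2 fail=13; on 'c' 13 → fail=14;  out ∅∪∅=∅
  n9('bab'): parent n8 fail=6; on 'b' 6 → fail=7;  out {2}∪{1,6}={1,2,6}
  n11('aca'): parent n10 fail=13; on 'a' 13→0 → fail=6;  out ∅∪∅=∅
  n15('cca'): parent n14 fail=13; on 'a' 13→0 → fail=6;  out {4}∪∅={4}
  n4('bccb'): parent n3 fail=14; on 'b' 14→13→0 → fail=1;  out ∅∪{6}={6}
  n12('acac'): parent n11 fail=6; on 'c' 6 → fail=10;  out {3}∪∅={3}
  n5('bccba'): parent n4 fail=1; on 'a' 1 → fail=8;  out {0}∪{5}={0,5}

Text stream:
[0] read 'c'  n0⇒n13
[1] read 'c'  n13⇒n14
[2] read 'a'  n14⇒n15  emit P4@[0:2]
[3] read 'b'  n15⇒n7 (fail-walked)  emit P1@[2:3],P6@[3:3]
[4] read 'a'  n7⇒n8 (fail-walked)  emit P5@[3:4]
[5] read 'b'  n8⇒n9  emit P1@[4:5],P2@[3:5],P6@[5:5]
[6] read 'c'  n9⇒n2 (fail-walked)
[7] read 'b'  n2⇒n1 (fail-walked)  emit P6@[7:7]
[8] read 'a'  n1⇒n8  emit P5@[7:8]
[9] read 'a'  n8⇒n6 (fail-walked)
[10] read 'b'  n6⇒n7  emit P1@[9:10],P6@[10:10]
[11] read 'a'  n7⇒n8 (fail-walked)  emit P5@[10:11]
[12] read 'b'  n8⇒n9  emit P1@[11:12],P2@[10:12],P6@[12:12]
[13] read 'c'  n9⇒n2 (fail-walked)
[14] read 'c'  n2⇒n3
[15] read 'b'  n3⇒n4  emit P6@[15:15]
[16] read 'a'  n4⇒n5  emit P0@[12:16],P5@[15:16]
[17] read 'b'  n5⇒n9 (fail-walked)  emit P1@[16:17],P2@[15:17],P6@[17:17]
[18] read 'a'  n9⇒n8 (fail-walked)  emit P5@[17:18]
[19] read 'c'  n8⇒n10 (fail-walked)
[20] read 'c'  n10⇒n14 (fail-walked)
[21] read 'a'  n14⇒n15  emit P4@[19:21]
[22] read 'c'  n15⇒n10 (fail-walked)
[23] read 'b'  n10⇒n1 (fail-walked)  emit P6@[23:23]
[24] read 'a'  n1⇒n8  emit P5@[23:24]
[25] read 'b'  n8⇒n9  emit P1@[24:25],P2@[23:25],P6@[25:25]
[26] read 'a'  n9⇒n8 (fail-walked)  emit P5@[25:26]
[27] read 'b'  n8⇒n9  emit P1@[26:27],P2@[25:27],P6@[27:27]
[28] read 'a'  n9⇒n8 (fail-walked)  emit P5@[27:28]
[29] read 'a'  n8⇒n6 (fail-walked)
[30] read 'c'  n6⇒n10
[31] read 'c'  n10⇒n14 (fail-walked)
[32] read 'c'  n14⇒n14 (fail-walked)
[33] read 'a'  n14⇒n15  emit P4@[31:33]
[34] read 'b'  n15⇒n7 (fail-walked)  emit P1@[33:34],P6@[34:34]
[35] read 'c'  n7⇒n2 (fail-walked)
[36] read 'c'  n2⇒n3
[37] read 'b'  n3⇒n4  emit P6@[37:37]
[38] read 'a'  n4⇒n5  emit P0@[34:38],P5@[37:38]
[39] read 'c'  n5⇒n10 (fail-walked)
[40] read 'b'  n10⇒n1 (fail-walked)  emit P6@[40:40]
[41] read 'c'  n1⇒n2
[42] read 'b'  n2⇒n1 (fail-walked)  emit P6@[42:42]
[43] read 'c'  n1⇒n2
[44] read 'c'  n2⇒n3
[45] read 'b'  n3⇒n4  emit P6@[45:45]
[46] read 'a'  n4⇒n5  emit P0@[42:46],P5@[45:46]
[47] read 'b'  n5⇒n9 (fail-walked)  emit P1@[46:47],P2@[45:47],P6@[47:47]
[48] read 'a'  n9⇒n8 (fail-walked)  emit P5@[47:48]
[49] read 'a'  n8⇒n6 (fail-walked)
[50] read 'b'  n6⇒n7  emit P1@[49:50],P6@[50:50]
[51] read 'a'  n7⇒n8 (fail-walked)  emit P5@[50:51]
[52] read 'c'  n8⇒n10 (fail-walked)
[53] read 'c'  n10⇒n14 (fail-walked)
[54] read 'c'  n14⇒n14 (fail-walked)
[55] read 'c'  n14⇒n14 (fail-walked)
[56] read 'a'  n14⇒n15  emit P4@[54:56]
[57] read 'b'  n15⇒n7 (fail-walked)  emit P1@[56:57],P6@[57:57]
[58] read 'b'  n7⇒n1 (fail-walked)  emit P6@[58:58]

All matches (sorted): [[2,4],[3,1],[3,6],[4,5],[5,1],[5,2],[5,6],[7,6],[8,5],[10,1],[10,6],[11,5],[12,1],[12,2],[12,6],[15,6],[16,0],[16,5],[17,1],[17,2],[17,6],[18,5],[21,4],[23,6],[24,5],[25,1],[25,2],[25,6],[26,5],[27,1],[27,2],[27,6],[28,5],[33,4],[34,1],[34,6],[37,6],[38,0],[38,5],[40,6],[42,6],[45,6],[46,0],[46,5],[47,1],[47,2],[47,6],[48,5],[50,1],[50,6],[51,5],[56,4],[57,1],[57,6],[58,6]]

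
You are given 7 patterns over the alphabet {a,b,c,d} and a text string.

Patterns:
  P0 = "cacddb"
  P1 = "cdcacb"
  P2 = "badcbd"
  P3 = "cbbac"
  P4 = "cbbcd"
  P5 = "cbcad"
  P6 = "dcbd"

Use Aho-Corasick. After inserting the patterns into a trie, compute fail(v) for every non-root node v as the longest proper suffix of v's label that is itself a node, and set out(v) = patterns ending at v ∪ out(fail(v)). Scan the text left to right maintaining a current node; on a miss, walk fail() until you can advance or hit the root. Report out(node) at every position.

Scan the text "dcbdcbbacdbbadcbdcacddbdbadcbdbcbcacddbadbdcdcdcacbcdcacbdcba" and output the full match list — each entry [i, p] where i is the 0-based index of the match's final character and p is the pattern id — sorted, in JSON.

Construct AC machine:
Trie (insert patterns):
  n0 'ε': b→12 c→1 d→27
  n1 'c': a→2 b→18 d→7
  n2 'ca': c→3
  n3 'cac': d→4
  n4 'cacd': d→5
  n5 'cacdd': b→6
  n6 'cacddb': ·  ←P0
  n7 'cd': c→8
  n8 'cdc': a→9
  n9 'cdca': c→10
  n10 'cdcac': b→11
  n11 'cdcacb': ·  ←P1
  n12 'b': a→13
  n13 'ba': d→14
  n14 'bad': c→15
  n15 'badc': b→16
  n16 'badcb': d→17
  n17 'badcbd': ·  ←P2
  n18 'cb': b→19 c→24
  n19 'cbb': a→20 c→22
  n20 'cbba': c→21
  n21 'cbbac': ·  ←P3
  n22 'cbbc': d→23
  n23 'cbbcd': ·  ←P4
  n24 'cbc': a→25
  n25 'cbca': d→26
  n26 'cbcad': ·  ←P5
  n27 'd': c→28
  n28 'dc': b→29
  n29 'dcb': d→30
  n30 'dcbd': ·  ←P6

Failure links (BFS by depth):
  n1('c'): parent n0 fail=0; on 'c' 0 → fail=0;  out ∅∪∅=∅
  n12('b'): parent n0 fail=0; on 'b' 0 → fail=0;  out ∅∪∅=∅
  n27('d'): parent n0 fail=0; on 'd' 0 → fail=0;  out ∅∪∅=∅
  n2('ca'): parent n1 fail=0; on 'a' 0 → fail=0;  out ∅∪∅=∅
  n7('cd'): parent n1 fail=0; on 'd' 0 → fail=27;  out ∅∪∅=∅
  n13('ba'): parent n12 fail=0; on 'a' 0 → fail=0;  out ∅∪∅=∅
  n18('cb'): parent n1 fail=0; on 'b' 0 → fail=12;  out ∅∪∅=∅
  n28('dc'): parent n27 fail=0; on 'c' 0 → fail=1;  out ∅∪∅=∅
  n3('cac'): parent n2 fail=0; on 'c' 0 → fail=1;  out ∅∪∅=∅
  n8('cdc'): parent n7 fail=27; on 'c' 27 → fail=28;  out ∅∪∅=∅
  n14('bad'): parent n13 fail=0; on 'd' 0 → fail=27;  out ∅∪∅=∅
  n19('cbb'): parent n18 fail=12; on 'b' 12→0 → fail=12;  out ∅∪∅=∅
  n24('cbc'): parent n18 fail=12; on 'c' 12→0 → fail=1;  out ∅∪∅=∅
  n29('dcb'): parent n28 fail=1; on 'b' 1 → fail=18;  out ∅∪∅=∅
  n4('cacd'): parent n3 fail=1; on 'd' 1 → fail=7;  out ∅∪∅=∅
  n9('cdca'): parent n8 fail=28; on 'a' 28→1 → fail=2;  out ∅∪∅=∅
  n15('badc'): parent n14 fail=27; on 'c' 27 → fail=28;  out ∅∪∅=∅
  n20('cbba'): parent n19 fail=12; on 'a' 12 → fail=13;  out ∅∪∅=∅
  n22('cbbc'): parent n19 fail=12; on 'c' 12→0 → fail=1;  out ∅∪∅=∅
  n25('cbca'): parent n24 fail=1; on 'a' 1 → fail=2;  out ∅∪∅=∅
  n30('dcbd'): parent n29 fail=18; on 'd' 18→12→0 → fail=27;  out {6}∪∅={6}
  n5('cacdd'): parent n4 fail=7; on 'd' 7→27→0 → fail=27;  out ∅∪∅=∅
  n10('cdcac'): parent n9 fail=2; on 'c' 2 → fail=3;  out ∅∪∅=∅
  n16('badcb'): parent n15 fail=28; on 'b' 28 → fail=29;  out ∅∪∅=∅
  n21('cbbac'): parent n20 fail=13; on 'c' 13→0 → fail=1;  out {3}∪∅={3}
  n23('cbbcd'): parent n22 fail=1; on 'd' 1 → fail=7;  out {4}∪∅={4}
  n26('cbcad'): parent n25 fail=2; on 'd' 2→0 → fail=27;  out {5}∪∅={5}
  n6('cacddb'): parent n5 fail=27; on 'b' 27→0 → fail=12;  out {0}∪∅={0}
  n11('cdcacb'): parent n10 fail=3; on 'b' 3→1 → fail=18;  out {1}∪∅={1}
  n17('badcbd'): parent n16 fail=29; on 'd' 29 → fail=30;  out {2}∪{6}={2,6}

Scan:
i=0 'd': node 0→27
i=1 'c': node 27→28
i=2 'b': node 28→29
i=3 'd': node 29→30  ** P6@[0:3]
i=4 'c': node 30→28 ·f
i=5 'b': node 28→29
i=6 'b': node 29→19 ·f
i=7 'a': node 19→20
i=8 'c': node 20→21  ** P3@[4:8]
i=9 'd': node 21→7 ·f
i=10 'b': node 7→12 ·f
i=11 'b': node 12→12 ·f
i=12 'a': node 12→13
i=13 'd': node 13→14
i=14 'c': node 14→15
i=15 'b': node 15→16
i=16 'd': node 16→17  ** P2@[11:16],P6@[13:16]
i=17 'c': node 17→28 ·f
i=18 'a': node 28→2 ·f
i=19 'c': node 2→3
i=20 'd': node 3→4
i=21 'd': node 4→5
i=22 'b': node 5→6  ** P0@[17:22]
i=23 'd': node 6→27 ·f
i=24 'b': node 27→12 ·f
i=25 'a': node 12→13
i=26 'd': node 13→14
i=27 'c': node 14→15
i=28 'b': node 15→16
i=29 'd': node 16→17  ** P2@[24:29],P6@[26:29]
i=30 'b': node 17→12 ·f
i=31 'c': node 12→1 ·f
i=32 'b': node 1→18
i=33 'c': node 18→24
i=34 'a': node 24→25
i=35 'c': node 25→3 ·f
i=36 'd': node 3→4
i=37 'd': node 4→5
i=38 'b': node 5→6  ** P0@[33:38]
i=39 'a': node 6→13 ·f
i=40 'd': node 13→14
i=41 'b': node 14→12 ·f
i=42 'd': node 12→27 ·f
i=43 'c': node 27→28
i=44 'd': node 28→7 ·f
i=45 'c': node 7→8
i=46 'd': node 8→7 ·f
i=47 'c': node 7→8
i=48 'a': node 8→9
i=49 'c': node 9→10
i=50 'b': node 10→11  ** P1@[45:50]
i=51 'c': node 11→24 ·f
i=52 'd': node 24→7 ·f
i=53 'c': node 7→8
i=54 'a': node 8→9
i=55 'c': node 9→10
i=56 'b': node 10→11  ** P1@[51:56]
i=57 'd': node 11→27 ·f
i=58 'c': node 27→28
i=59 'b': node 28→29
i=60 'a': node 29→13 ·f

Result: [[3,6],[8,3],[16,2],[16,6],[22,0],[29,2],[29,6],[38,0],[50,1],[56,1]]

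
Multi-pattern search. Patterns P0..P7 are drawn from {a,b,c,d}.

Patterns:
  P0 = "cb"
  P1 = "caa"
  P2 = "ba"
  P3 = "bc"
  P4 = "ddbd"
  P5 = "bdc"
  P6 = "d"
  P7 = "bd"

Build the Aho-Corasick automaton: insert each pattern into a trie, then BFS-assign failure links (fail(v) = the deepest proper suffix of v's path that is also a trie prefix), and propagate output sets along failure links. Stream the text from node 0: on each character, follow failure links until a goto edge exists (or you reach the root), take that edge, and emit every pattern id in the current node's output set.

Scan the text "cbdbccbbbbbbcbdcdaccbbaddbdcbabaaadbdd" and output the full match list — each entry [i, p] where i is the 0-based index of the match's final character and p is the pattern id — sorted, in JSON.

Construct AC machine:
Trie nodes:
  n0 'ε': b→5 c→1 d→8
  n1 'c': a→3 b→2
  n2 'cb': ·  [P0 ends]
  n3 'ca': a→4
  n4 'caa': ·  [P1 ends]
  n5 'b': a→6 c→7 d→12
  n6 'ba': ·  [P2 ends]
  n7 'bc': ·  [P3 ends]
  n8 'd': d→9  [P6 ends]
  n9 'dd': b→10
  n10 'ddb': d→11
  n11 'ddbd': ·  [P4 ends]
  n12 'bd': c→13  [P7 ends]
  n13 'bdc': ·  [P5 ends]

BFS fail/out derivation:
  fail(1) 'c': from fail(0)=0 chase 'c': 0 ⇒ 0;  out=∅∪out(0)=∅
  fail(5) 'b': from fail(0)=0 chase 'b': 0 ⇒ 0;  out=∅∪out(0)=∅
  fail(8) 'd': from fail(0)=0 chase 'd': 0 ⇒ 0;  out={6}∪out(0)={6}
  fail(2) 'cb': from fail(1)=0 chase 'b': 0 ⇒ 5;  out={0}∪out(5)={0}
  fail(3) 'ca': from fail(1)=0 chase 'a': 0 ⇒ 0;  out=∅∪out(0)=∅
  fail(6) 'ba': from fail(5)=0 chase 'a': 0 ⇒ 0;  out={2}∪out(0)={2}
  fail(7) 'bc': from fail(5)=0 chase 'c': 0 ⇒ 1;  out={3}∪out(1)={3}
  fail(9) 'dd': from fail(8)=0 chase 'd': 0 ⇒ 8;  out=∅∪out(8)={6}
  fail(12) 'bd': from fail(5)=0 chase 'd': 0 ⇒ 8;  out={7}∪out(8)={6,7}
  fail(4) 'caa': from fail(3)=0 chase 'a': 0 ⇒ 0;  out={1}∪out(0)={1}
  fail(10) 'ddb': from fail(9)=8 chase 'b': 8→0 ⇒ 5;  out=∅∪out(5)=∅
  fail(13) 'bdc': from fail(12)=8 chase 'c': 8→0 ⇒ 1;  out={5}∪out(1)={5}
  fail(11) 'ddbd': from fail(10)=5 chase 'd': 5 ⇒ 12;  out={4}∪out(12)={4,6,7}

Run:
pos 0 'c': at 1
pos 1 'b': at 2  ** P0@[0:1]
pos 2 'd': at 12 (via fail)  ** P6@[2:2],P7@[1:2]
pos 3 'b': at 5 (via fail)
pos 4 'c': at 7  ** P3@[3:4]
pos 5 'c': at 1 (via fail)
pos 6 'b': at 2  ** P0@[5:6]
pos 7 'b': at 5 (via fail)
pos 8 'b': at 5 (via fail)
pos 9 'b': at 5 (via fail)
pos 10 'b': at 5 (via fail)
pos 11 'b': at 5 (via fail)
pos 12 'c': at 7  ** P3@[11:12]
pos 13 'b': at 2 (via fail)  ** P0@[12:13]
pos 14 'd': at 12 (via fail)  ** P6@[14:14],P7@[13:14]
pos 15 'c': at 13  ** P5@[13:15]
pos 16 'd': at 8 (via fail)  ** P6@[16:16]
pos 17 'a': at 0 (via fail)
pos 18 'c': at 1
pos 19 'c': at 1 (via fail)
pos 20 'b': at 2  ** P0@[19:20]
pos 21 'b': at 5 (via fail)
pos 22 'a': at 6  ** P2@[21:22]
pos 23 'd': at 8 (via fail)  ** P6@[23:23]
pos 24 'd': at 9  ** P6@[24:24]
pos 25 'b': at 10
pos 26 'd': at 11  ** P4@[23:26],P6@[26:26],P7@[25:26]
pos 27 'c': at 13 (via fail)  ** P5@[25:27]
pos 28 'b': at 2 (via fail)  ** P0@[27:28]
pos 29 'a': at 6 (via fail)  ** P2@[28:29]
pos 30 'b': at 5 (via fail)
pos 31 'a': at 6  ** P2@[30:31]
pos 32 'a': at 0 (via fail)
pos 33 'a': at 0
pos 34 'd': at 8  ** P6@[34:34]
pos 35 'b': at 5 (via fail)
pos 36 'd': at 12  ** P6@[36:36],P7@[35:36]
pos 37 'd': at 9 (via fail)  ** P6@[37:37]

Matches: [[1,0],[2,6],[2,7],[4,3],[6,0],[12,3],[13,0],[14,6],[14,7],[15,5],[16,6],[20,0],[22,2],[23,6],[24,6],[26,4],[26,6],[26,7],[27,5],[28,0],[29,2],[31,2],[34,6],[36,6],[36,7],[37,6]]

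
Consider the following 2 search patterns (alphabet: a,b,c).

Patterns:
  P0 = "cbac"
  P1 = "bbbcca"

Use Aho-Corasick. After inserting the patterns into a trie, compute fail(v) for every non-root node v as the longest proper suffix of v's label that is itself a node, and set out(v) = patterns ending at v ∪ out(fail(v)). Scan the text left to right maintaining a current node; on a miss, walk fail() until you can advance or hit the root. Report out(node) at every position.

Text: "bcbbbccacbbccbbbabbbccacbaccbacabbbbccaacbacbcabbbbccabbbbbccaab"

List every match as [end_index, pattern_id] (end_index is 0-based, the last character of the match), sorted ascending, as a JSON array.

Build automaton:
Trie nodes:
  0='ε' goto b→5 c→1
  1='c' goto b→2
  2='cb' goto a→3
  3='cba' goto c→4
  4='cbac' goto ·  [P0 ends]
  5='b' goto b→6
  6='bb' goto b→7
  7='bbb' goto c→8
  8='bbbc' goto c→9
  9='bbbcc' goto a→10
  10='bbbcca' goto ·  [P1 ends]

BFS fail/out derivation:
  fail(1) 'c': from fail(0)=0 chase 'c': 0 ⇒ 0;  out=∅∪out(0)=∅
  fail(5) 'b': from fail(0)=0 chase 'b': 0 ⇒ 0;  out=∅∪out(0)=∅
  fail(2) 'cb': from fail(1)=0 chase 'b': 0 ⇒ 5;  out=∅∪out(5)=∅
  fail(6) 'bb': from fail(5)=0 chase 'b': 0 ⇒ 5;  out=∅∪out(5)=∅
  fail(3) 'cba': from fail(2)=5 chase 'a': 5→0 ⇒ 0;  out=∅∪out(0)=∅
  fail(7) 'bbb': from fail(6)=5 chase 'b': 5 ⇒ 6;  out=∅∪out(6)=∅
  fail(4) 'cbac': from fail(3)=0 chase 'c': 0 ⇒ 1;  out={0}∪out(1)={0}
  fail(8) 'bbbc': from fail(7)=6 chase 'c': 6→5→0 ⇒ 1;  out=∅∪out(1)=∅
  fail(9) 'bbbcc': from fail(8)=1 chase 'c': 1→0 ⇒ 1;  out=∅∪out(1)=∅
  fail(10) 'bbbcca': from fail(9)=1 chase 'a': 1→0 ⇒ 0;  out={1}∪out(0)={1}

Run:
pos 0 'b': at 5
pos 1 'c': at 1 (fail-walked)
pos 2 'b': at 2
pos 3 'b': at 6 (fail-walked)
pos 4 'b': at 7
pos 5 'c': at 8
pos 6 'c': at 9
pos 7 'a': at 10  → match P1@[2:7]
pos 8 'c': at 1 (fail-walked)
pos 9 'b': at 2
pos 10 'b': at 6 (fail-walked)
pos 11 'c': at 1 (fail-walked)
pos 12 'c': at 1 (fail-walked)
pos 13 'b': at 2
pos 14 'b': at 6 (fail-walked)
pos 15 'b': at 7
pos 16 'a': at 0 (fail-walked)
pos 17 'b': at 5
pos 18 'b': at 6
pos 19 'b': at 7
pos 20 'c': at 8
pos 21 'c': at 9
pos 22 'a': at 10  → match P1@[17:22]
pos 23 'c': at 1 (fail-walked)
pos 24 'b': at 2
pos 25 'a': at 3
pos 26 'c': at 4  → match P0@[23:26]
pos 27 'c': at 1 (fail-walked)
pos 28 'b': at 2
pos 29 'a': at 3
pos 30 'c': at 4  → match P0@[27:30]
pos 31 'a': at 0 (fail-walked)
pos 32 'b': at 5
pos 33 'b': at 6
pos 34 'b': at 7
pos 35 'b': at 7 (fail-walked)
pos 36 'c': at 8
pos 37 'c': at 9
pos 38 'a': at 10  → match P1@[33:38]
pos 39 'a': at 0 (fail-walked)
pos 40 'c': at 1
pos 41 'b': at 2
pos 42 'a': at 3
pos 43 'c': at 4  → match P0@[40:43]
pos 44 'b': at 2 (fail-walked)
pos 45 'c': at 1 (fail-walked)
pos 46 'a': at 0 (fail-walked)
pos 47 'b': at 5
pos 48 'b': at 6
pos 49 'b': at 7
pos 50 'b': at 7 (fail-walked)
pos 51 'c': at 8
pos 52 'c': at 9
pos 53 'a': at 10  → match P1@[48:53]
pos 54 'b': at 5 (fail-walked)
pos 55 'b': at 6
pos 56 'b': at 7
pos 57 'b': at 7 (fail-walked)
pos 58 'b': at 7 (fail-walked)
pos 59 'c': at 8
pos 60 'c': at 9
pos 61 'a': at 10  → match P1@[56:61]
pos 62 'a': at 0 (fail-walked)
pos 63 'b': at 5

All matches (sorted): [[7,1],[22,1],[26,0],[30,0],[38,1],[43,0],[53,1],[61,1]]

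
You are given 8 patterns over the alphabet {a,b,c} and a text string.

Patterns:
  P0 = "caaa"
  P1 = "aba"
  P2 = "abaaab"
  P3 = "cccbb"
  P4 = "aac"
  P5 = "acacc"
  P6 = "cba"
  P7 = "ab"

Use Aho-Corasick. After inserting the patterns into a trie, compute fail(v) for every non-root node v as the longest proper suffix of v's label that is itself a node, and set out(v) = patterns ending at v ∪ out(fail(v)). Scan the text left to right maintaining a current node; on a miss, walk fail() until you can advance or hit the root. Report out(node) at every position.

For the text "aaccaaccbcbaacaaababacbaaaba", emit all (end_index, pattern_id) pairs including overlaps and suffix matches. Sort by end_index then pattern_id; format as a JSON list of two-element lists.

Construct AC machine:
Trie (insert patterns):
  n0 'ε': a→5 c→1
  n1 'c': a→2 b→21 c→11
  n2 'ca': a→3
  n3 'caa': a→4
  n4 'caaa': ·  ←P0
  n5 'a': a→15 b→6 c→17
  n6 'ab': a→7  ←P7
  n7 'aba': a→8  ←P1
  n8 'abaa': a→9
  n9 'abaaa': b→10
  n10 'abaaab': ·  ←P2
  n11 'cc': c→12
  n12 'ccc': b→13
  n13 'cccb': b→14
  n14 'cccbb': ·  ←P3
  n15 'aa': c→16
  n16 'aac': ·  ←P4
  n17 'ac': a→18
  n18 'aca': c→19
  n19 'acac': c→20
  n20 'acacc': ·  ←P5
  n21 'cb': a→22
  n22 'cba': ·  ←P6

Failure links (BFS by depth):
  fail(1) 'c': from fail(0)=0 chase 'c': 0 ⇒ 0;  out=∅∪out(0)=∅
  fail(5) 'a': from fail(0)=0 chase 'a': 0 ⇒ 0;  out=∅∪out(0)=∅
  fail(2) 'ca': from fail(1)=0 chase 'a': 0 ⇒ 5;  out=∅∪out(5)=∅
  fail(6) 'ab': from fail(5)=0 chase 'b': 0 ⇒ 0;  out={7}∪out(0)={7}
  fail(11) 'cc': from fail(1)=0 chase 'c': 0 ⇒ 1;  out=∅∪out(1)=∅
  fail(15) 'aa': from fail(5)=0 chase 'a': 0 ⇒ 5;  out=∅∪out(5)=∅
  fail(17) 'ac': from fail(5)=0 chase 'c': 0 ⇒ 1;  out=∅∪out(1)=∅
  fail(21) 'cb': from fail(1)=0 chase 'b': 0 ⇒ 0;  out=∅∪out(0)=∅
  fail(3) 'caa': from fail(2)=5 chase 'a': 5 ⇒ 15;  out=∅∪out(15)=∅
  fail(7) 'aba': from fail(6)=0 chase 'a': 0 ⇒ 5;  out={1}∪out(5)={1}
  fail(12) 'ccc': from fail(11)=1 chase 'c': 1 ⇒ 11;  out=∅∪out(11)=∅
  fail(16) 'aac': from fail(15)=5 chase 'c': 5 ⇒ 17;  out={4}∪out(17)={4}
  fail(18) 'aca': from fail(17)=1 chase 'a': 1 ⇒ 2;  out=∅∪out(2)=∅
  fail(22) 'cba': from fail(21)=0 chase 'a': 0 ⇒ 5;  out={6}∪out(5)={6}
  fail(4) 'caaa': from fail(3)=15 chase 'a': 15→5 ⇒ 15;  out={0}∪out(15)={0}
  fail(8) 'abaa': from fail(7)=5 chase 'a': 5 ⇒ 15;  out=∅∪out(15)=∅
  fail(13) 'cccb': from fail(12)=11 chase 'b': 11→1 ⇒ 21;  out=∅∪out(21)=∅
  fail(19) 'acac': from fail(18)=2 chase 'c': 2→5 ⇒ 17;  out=∅∪out(17)=∅
  fail(9) 'abaaa': from fail(8)=15 chase 'a': 15→5 ⇒ 15;  out=∅∪out(15)=∅
  fail(14) 'cccbb': from fail(13)=21 chase 'b': 21→0 ⇒ 0;  out={3}∪out(0)={3}
  fail(20) 'acacc': from fail(19)=17 chase 'c': 17→1 ⇒ 11;  out={5}∪out(11)={5}
  fail(10) 'abaaab': from fail(9)=15 chase 'b': 15→5 ⇒ 6;  out={2}∪out(6)={2,7}

Scan:
pos 0 'a': at 5
pos 1 'a': at 15
pos 2 'c': at 16  → match P4@[0:2]
pos 3 'c': at 11 ·f
pos 4 'a': at 2 ·f
pos 5 'a': at 3
pos 6 'c': at 16 ·f  → match P4@[4:6]
pos 7 'c': at 11 ·f
pos 8 'b': at 21 ·f
pos 9 'c': at 1 ·f
pos 10 'b': at 21
pos 11 'a': at 22  → match P6@[9:11]
pos 12 'a': at 15 ·f
pos 13 'c': at 16  → match P4@[11:13]
pos 14 'a': at 18 ·f
pos 15 'a': at 3 ·f
pos 16 'a': at 4  → match P0@[13:16]
pos 17 'b': at 6 ·f  → match P7@[16:17]
pos 18 'a': at 7  → match P1@[16:18]
pos 19 'b': at 6 ·f  → match P7@[18:19]
pos 20 'a': at 7  → match P1@[18:20]
pos 21 'c': at 17 ·f
pos 22 'b': at 21 ·f
pos 23 'a': at 22  → match P6@[21:23]
pos 24 'a': at 15 ·f
pos 25 'a': at 15 ·f
pos 26 'b': at 6 ·f  → match P7@[25:26]
pos 27 'a': at 7  → match P1@[25:27]

All matches (sorted): [[2,4],[6,4],[11,6],[13,4],[16,0],[17,7],[18,1],[19,7],[20,1],[23,6],[26,7],[27,1]]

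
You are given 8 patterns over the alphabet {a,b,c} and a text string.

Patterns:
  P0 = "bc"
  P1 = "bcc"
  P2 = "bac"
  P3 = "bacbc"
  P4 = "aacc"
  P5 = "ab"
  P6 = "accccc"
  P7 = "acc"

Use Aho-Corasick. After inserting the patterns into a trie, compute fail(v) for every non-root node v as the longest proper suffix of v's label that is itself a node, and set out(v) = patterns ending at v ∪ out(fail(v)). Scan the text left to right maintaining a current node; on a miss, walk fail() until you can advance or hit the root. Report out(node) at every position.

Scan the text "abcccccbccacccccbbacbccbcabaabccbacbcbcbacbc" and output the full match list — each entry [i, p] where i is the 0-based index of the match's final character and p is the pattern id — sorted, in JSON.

Build:
Trie (insert patterns):
  0='ε' goto a→8 b→1
  1='b' goto a→4 c→2
  2='bc' goto c→3  [P0 ends]
  3='bcc' goto ·  [P1 ends]
  4='ba' goto c→5
  5='bac' goto b→6  [P2 ends]
  6='bacb' goto c→7
  7='bacbc' goto ·  [P3 ends]
  8='a' goto a→9 b→12 c→13
  9='aa' goto c→10
  10='aac' goto c→11
  11='aacc' goto ·  [P4 ends]
  12='ab' goto ·  [P5 ends]
  13='ac' goto c→14
  14='acc' goto c→15  [P7 ends]
  15='accc' goto c→16
  16='acccc' goto c→17
  17='accccc' goto ·  [P6 ends]

Failure links (BFS by depth):
  n1('b'): parent n0 fail=0; on 'b' 0 → fail=0;  out ∅∪∅=∅
  n8('a'): parent n0 fail=0; on 'a' 0 → fail=0;  out ∅∪∅=∅
  n2('bc'): parent n1 fail=0; on 'c' 0 → fail=0;  out {0}∪∅={0}
  n4('ba'): parent n1 fail=0; on 'a' 0 → fail=8;  out ∅∪∅=∅
  n9('aa'): parent n8 fail=0; on 'a' 0 → fail=8;  out ∅∪∅=∅
  n12('ab'): parent n8 fail=0; on 'b' 0 → fail=1;  out {5}∪∅={5}
  n13('ac'): parent n8 fail=0; on 'c' 0 → fail=0;  out ∅∪∅=∅
  n3('bcc'): parent n2 fail=0; on 'c' 0 → fail=0;  out {1}∪∅={1}
  n5('bac'): parent n4 fail=8; on 'c' 8 → fail=13;  out {2}∪∅={2}
  n10('aac'): parent n9 fail=8; on 'c' 8 → fail=13;  out ∅∪∅=∅
  n14('acc'): parent n13 fail=0; on 'c' 0 → fail=0;  out {7}∪∅={7}
  n6('bacb'): parent n5 fail=13; on 'b' 13→0 → fail=1;  out ∅∪∅=∅
  n11('aacc'): parent n10 fail=13; on 'c' 13 → fail=14;  out {4}∪{7}={4,7}
  n15('accc'): parent n14 fail=0; on 'c' 0 → fail=0;  out ∅∪∅=∅
  n7('bacbc'): parent n6 fail=1; on 'c' 1 → fail=2;  out {3}∪{0}={0,3}
  n16('acccc'): parent n15 fail=0; on 'c' 0 → fail=0;  out ∅∪∅=∅
  n17('accccc'): parent n16 fail=0; on 'c' 0 → fail=0;  out {6}∪∅={6}

Run:
pos 0 'a': at 8
pos 1 'b': at 12  → match P5@[0:1]
pos 2 'c': at 2 (via fail)  → match P0@[1:2]
pos 3 'c': at 3  → match P1@[1:3]
pos 4 'c': at 0 (via fail)
pos 5 'c': at 0
pos 6 'c': at 0
pos 7 'b': at 1
pos 8 'c': at 2  → match P0@[7:8]
pos 9 'c': at 3  → match P1@[7:9]
pos 10 'a': at 8 (via fail)
pos 11 'c': at 13
pos 12 'c': at 14  → match P7@[10:12]
pos 13 'c': at 15
pos 14 'c': at 16
pos 15 'c': at 17  → match P6@[10:15]
pos 16 'b': at 1 (via fail)
pos 17 'b': at 1 (via fail)
pos 18 'a': at 4
pos 19 'c': at 5  → match P2@[17:19]
pos 20 'b': at 6
pos 21 'c': at 7  → match P0@[20:21],P3@[17:21]
pos 22 'c': at 3 (via fail)  → match P1@[20:22]
pos 23 'b': at 1 (via fail)
pos 24 'c': at 2  → match P0@[23:24]
pos 25 'a': at 8 (via fail)
pos 26 'b': at 12  → match P5@[25:26]
pos 27 'a': at 4 (via fail)
pos 28 'a': at 9 (via fail)
pos 29 'b': at 12 (via fail)  → match P5@[28:29]
pos 30 'c': at 2 (via fail)  → match P0@[29:30]
pos 31 'c': at 3  → match P1@[29:31]
pos 32 'b': at 1 (via fail)
pos 33 'a': at 4
pos 34 'c': at 5  → match P2@[32:34]
pos 35 'b': at 6
pos 36 'c': at 7  → match P0@[35:36],P3@[32:36]
pos 37 'b': at 1 (via fail)
pos 38 'c': at 2  → match P0@[37:38]
pos 39 'b': at 1 (via fail)
pos 40 'a': at 4
pos 41 'c': at 5  → match P2@[39:41]
pos 42 'b': at 6
pos 43 'c': at 7  → match P0@[42:43],P3@[39:43]

Matches: [[1,5],[2,0],[3,1],[8,0],[9,1],[12,7],[15,6],[19,2],[21,0],[21,3],[22,1],[24,0],[26,5],[29,5],[30,0],[31,1],[34,2],[36,0],[36,3],[38,0],[41,2],[43,0],[43,3]]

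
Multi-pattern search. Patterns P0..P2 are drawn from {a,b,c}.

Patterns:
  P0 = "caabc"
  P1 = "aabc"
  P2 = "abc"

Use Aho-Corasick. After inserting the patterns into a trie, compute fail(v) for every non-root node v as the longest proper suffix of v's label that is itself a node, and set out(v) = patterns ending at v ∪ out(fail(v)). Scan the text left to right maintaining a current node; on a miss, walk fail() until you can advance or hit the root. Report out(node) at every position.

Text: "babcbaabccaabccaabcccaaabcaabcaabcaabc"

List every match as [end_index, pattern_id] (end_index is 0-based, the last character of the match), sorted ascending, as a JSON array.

Construct AC machine:
Trie (insert patterns):
  0='ε' goto a→6 c→1
  1='c' goto a→2
  2='ca' goto a→3
  3='caa' goto b→4
  4='caab' goto c→5
  5='caabc' goto ·  ←P0
  6='a' goto a→7 b→10
  7='aa' goto b→8
  8='aab' goto c→9
  9='aabc' goto ·  ←P1
  10='ab' goto c→11
  11='abc' goto ·  ←P2

Failure links (BFS by depth):
  n1('c'): parent n0 fail=0; on 'c' 0 → fail=0;  out ∅∪∅=∅
  n6('a'): parent n0 fail=0; on 'a' 0 → fail=0;  out ∅∪∅=∅
  n2('ca'): parent n1 fail=0; on 'a' 0 → fail=6;  out ∅∪∅=∅
  n7('aa'): parent n6 fail=0; on 'a' 0 → fail=6;  out ∅∪∅=∅
  n10('ab'): parent n6 fail=0; on 'b' 0 → fail=0;  out ∅∪∅=∅
  n3('caa'): parent n2 fail=6; on 'a' 6 → fail=7;  out ∅∪∅=∅
  n8('aab'): parent n7 fail=6; on 'b' 6 → fail=10;  out ∅∪∅=∅
  n11('abc'): parent n10 fail=0; on 'c' 0 → fail=1;  out {2}∪∅={2}
  n4('caab'): parent n3 fail=7; on 'b' 7 → fail=8;  out ∅∪∅=∅
  n9('aabc'): parent n8 fail=10; on 'c' 10 → fail=11;  out {1}∪{2}={1,2}
  n5('caabc'): parent n4 fail=8; on 'c' 8 → fail=9;  out {0}∪{1,2}={0,1,2}

Text stream:
i=0 'b': node 0→0
i=1 'a': node 0→6
i=2 'b': node 6→10
i=3 'c': node 10→11  ** P2@[1:3]
i=4 'b': node 11→0 ·f
i=5 'a': node 0→6
i=6 'a': node 6→7
i=7 'b': node 7→8
i=8 'c': node 8→9  ** P1@[5:8],P2@[6:8]
i=9 'c': node 9→1 ·f
i=10 'a': node 1→2
i=11 'a': node 2→3
i=12 'b': node 3→4
i=13 'c': node 4→5  ** P0@[9:13],P1@[10:13],P2@[11:13]
i=14 'c': node 5→1 ·f
i=15 'a': node 1→2
i=16 'a': node 2→3
i=17 'b': node 3→4
i=18 'c': node 4→5  ** P0@[14:18],P1@[15:18],P2@[16:18]
i=19 'c': node 5→1 ·f
i=20 'c': node 1→1 ·f
i=21 'a': node 1→2
i=22 'a': node 2→3
i=23 'a': node 3→7 ·f
i=24 'b': node 7→8
i=25 'c': node 8→9  ** P1@[22:25],P2@[23:25]
i=26 'a': node 9→2 ·f
i=27 'a': node 2→3
i=28 'b': node 3→4
i=29 'c': node 4→5  ** P0@[25:29],P1@[26:29],P2@[27:29]
i=30 'a': node 5→2 ·f
i=31 'a': node 2→3
i=32 'b': node 3→4
i=33 'c': node 4→5  ** P0@[29:33],P1@[30:33],P2@[31:33]
i=34 'a': node 5→2 ·f
i=35 'a': node 2→3
i=36 'b': node 3→4
i=37 'c': node 4→5  ** P0@[33:37],P1@[34:37],P2@[35:37]

Matches: [[3,2],[8,1],[8,2],[13,0],[13,1],[13,2],[18,0],[18,1],[18,2],[25,1],[25,2],[29,0],[29,1],[29,2],[33,0],[33,1],[33,2],[37,0],[37,1],[37,2]]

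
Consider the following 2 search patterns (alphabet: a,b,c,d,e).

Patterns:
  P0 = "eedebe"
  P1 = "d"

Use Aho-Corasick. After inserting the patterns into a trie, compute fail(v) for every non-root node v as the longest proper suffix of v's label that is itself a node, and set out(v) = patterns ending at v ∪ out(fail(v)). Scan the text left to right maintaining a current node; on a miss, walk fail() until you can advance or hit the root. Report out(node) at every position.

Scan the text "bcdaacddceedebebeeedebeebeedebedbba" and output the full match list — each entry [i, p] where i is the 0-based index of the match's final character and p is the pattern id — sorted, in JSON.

Build:
Trie nodes:
  0='ε' goto d→7 e→1
  1='e' goto e→2
  2='ee' goto d→3
  3='eed' goto e→4
  4='eede' goto b→5
  5='eedeb' goto e→6
  6='eedebe' goto ·  [P0 ends]
  7='d' goto ·  [P1 ends]

Failure links (BFS by depth):
  n1('e'): parent n0 fail=0; on 'e' 0 → fail=0;  out ∅∪∅=∅
  n7('d'): parent n0 fail=0; on 'd' 0 → fail=0;  out {1}∪∅={1}
  n2('ee'): parent n1 fail=0; on 'e' 0 → fail=1;  out ∅∪∅=∅
  n3('eed'): parent n2 fail=1; on 'd' 1→0 → fail=7;  out ∅∪{1}={1}
  n4('eede'): parent n3 fail=7; on 'e' 7→0 → fail=1;  out ∅∪∅=∅
  n5('eedeb'): parent n4 fail=1; on 'b' 1→0 → fail=0;  out ∅∪∅=∅
  n6('eedebe'): parent n5 fail=0; on 'e' 0 → fail=1;  out {0}∪∅={0}

Text stream:
i=0 'b': node 0→0
i=1 'c': node 0→0
i=2 'd': node 0→7  emit P1@[2:2]
i=3 'a': node 7→0 ·f
i=4 'a': node 0→0
i=5 'c': node 0→0
i=6 'd': node 0→7  emit P1@[6:6]
i=7 'd': node 7→7 ·f  emit P1@[7:7]
i=8 'c': node 7→0 ·f
i=9 'e': node 0→1
i=10 'e': node 1→2
i=11 'd': node 2→3  emit P1@[11:11]
i=12 'e': node 3→4
i=13 'b': node 4→5
i=14 'e': node 5→6  emit P0@[9:14]
i=15 'b': node 6→0 ·f
i=16 'e': node 0→1
i=17 'e': node 1→2
i=18 'e': node 2→2 ·f
i=19 'd': node 2→3  emit P1@[19:19]
i=20 'e': node 3→4
i=21 'b': node 4→5
i=22 'e': node 5→6  emit P0@[17:22]
i=23 'e': node 6→2 ·f
i=24 'b': node 2→0 ·f
i=25 'e': node 0→1
i=26 'e': node 1→2
i=27 'd': node 2→3  emit P1@[27:27]
i=28 'e': node 3→4
i=29 'b': node 4→5
i=30 'e': node 5→6  emit P0@[25:30]
i=31 'd': node 6→7 ·f  emit P1@[31:31]
i=32 'b': node 7→0 ·f
i=33 'b': node 0→0
i=34 'a': node 0→0

Matches: [[2,1],[6,1],[7,1],[11,1],[14,0],[19,1],[22,0],[27,1],[30,0],[31,1]]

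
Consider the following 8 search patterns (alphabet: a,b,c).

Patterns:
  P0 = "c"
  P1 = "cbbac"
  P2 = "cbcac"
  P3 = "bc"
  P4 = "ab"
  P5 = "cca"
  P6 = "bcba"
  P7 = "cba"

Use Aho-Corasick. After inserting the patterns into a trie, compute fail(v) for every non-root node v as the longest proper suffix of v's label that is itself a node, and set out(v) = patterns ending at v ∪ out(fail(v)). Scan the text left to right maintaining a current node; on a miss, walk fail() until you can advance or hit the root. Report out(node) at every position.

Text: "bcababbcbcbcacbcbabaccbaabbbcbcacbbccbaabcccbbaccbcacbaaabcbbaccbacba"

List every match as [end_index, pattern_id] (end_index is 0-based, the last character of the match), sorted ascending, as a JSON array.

Build:
Trie nodes:
  0='ε' goto a→11 b→9 c→1
  1='c' goto b→2 c→13  ←P0
  2='cb' goto a→17 b→3 c→6
  3='cbb' goto a→4
  4='cbba' goto c→5
  5='cbbac' goto ·  ←P1
  6='cbc' goto a→7
  7='cbca' goto c→8
  8='cbcac' goto ·  ←P2
  9='b' goto c→10
  10='bc' goto b→15  ←P3
  11='a' goto b→12
  12='ab' goto ·  ←P4
  13='cc' goto a→14
  14='cca' goto ·  ←P5
  15='bcb' goto a→16
  16='bcba' goto ·  ←P6
  17='cba' goto ·  ←P7

BFS fail/out derivation:
  n1('c'): parent n0 fail=0; on 'c' 0 → fail=0;  out {0}∪∅={0}
  n9('b'): parent n0 fail=0; on 'b' 0 → fail=0;  out ∅∪∅=∅
  n11('a'): parent n0 fail=0; on 'a' 0 → fail=0;  out ∅∪∅=∅
  n2('cb'): parent n1 fail=0; on 'b' 0 → fail=9;  out ∅∪∅=∅
  n10('bc'): parent n9 fail=0; on 'c' 0 → fail=1;  out {3}∪{0}={0,3}
  n12('ab'): parent n11 fail=0; on 'b' 0 → fail=9;  out {4}∪∅={4}
  n13('cc'): parent n1 fail=0; on 'c' 0 → fail=1;  out ∅∪{0}={0}
  n3('cbb'): parent n2 fail=9; on 'b' 9→0 → fail=9;  out ∅∪∅=∅
  n6('cbc'): parent n2 fail=9; on 'c' 9 → fail=10;  out ∅∪{0,3}={0,3}
  n14('cca'): parent n13 fail=1; on 'a' 1→0 → fail=11;  out {5}∪∅={5}
  n15('bcb'): parent n10 fail=1; on 'b' 1 → fail=2;  out ∅∪∅=∅
  n17('cba'): parent n2 fail=9; on 'a' 9→0 → fail=11;  out {7}∪∅={7}
  n4('cbba'): parent n3 fail=9; on 'a' 9→0 → fail=11;  out ∅∪∅=∅
  n7('cbca'): parent n6 fail=10; on 'a' 10→1→0 → fail=11;  out ∅∪∅=∅
  n16('bcba'): parent n15 fail=2; on 'a' 2 → fail=17;  out {6}∪{7}={6,7}
  n5('cbbac'): parent n4 fail=11; on 'c' 11→0 → fail=1;  out {1}∪{0}={0,1}
  n8('cbcac'): parent n7 fail=11; on 'c' 11→0 → fail=1;  out {2}∪{0}={0,2}

Scan:
pos 0 'b': at 9
pos 1 'c': at 10  → match P0@[1:1],P3@[0:1]
pos 2 'a': at 11 ·f
pos 3 'b': at 12  → match P4@[2:3]
pos 4 'a': at 11 ·f
pos 5 'b': at 12  → match P4@[4:5]
pos 6 'b': at 9 ·f
pos 7 'c': at 10  → match P0@[7:7],P3@[6:7]
pos 8 'b': at 15
pos 9 'c': at 6 ·f  → match P0@[9:9],P3@[8:9]
pos 10 'b': at 15 ·f
pos 11 'c': at 6 ·f  → match P0@[11:11],P3@[10:11]
pos 12 'a': at 7
pos 13 'c': at 8  → match P0@[13:13],P2@[9:13]
pos 14 'b': at 2 ·f
pos 15 'c': at 6  → match P0@[15:15],P3@[14:15]
pos 16 'b': at 15 ·f
pos 17 'a': at 16  → match P6@[14:17],P7@[15:17]
pos 18 'b': at 12 ·f  → match P4@[17:18]
pos 19 'a': at 11 ·f
pos 20 'c': at 1 ·f  → match P0@[20:20]
pos 21 'c': at 13  → match P0@[21:21]
pos 22 'b': at 2 ·f
pos 23 'a': at 17  → match P7@[21:23]
pos 24 'a': at 11 ·f
pos 25 'b': at 12  → match P4@[24:25]
pos 26 'b': at 9 ·f
pos 27 'b': at 9 ·f
pos 28 'c': at 10  → match P0@[28:28],P3@[27:28]
pos 29 'b': at 15
pos 30 'c': at 6 ·f  → match P0@[30:30],P3@[29:30]
pos 31 'a': at 7
pos 32 'c': at 8  → match P0@[32:32],P2@[28:32]
pos 33 'b': at 2 ·f
pos 34 'b': at 3
pos 35 'c': at 10 ·f  → match P0@[35:35],P3@[34:35]
pos 36 'c': at 13 ·f  → match P0@[36:36]
pos 37 'b': at 2 ·f
pos 38 'a': at 17  → match P7@[36:38]
pos 39 'a': at 11 ·f
pos 40 'b': at 12  → match P4@[39:40]
pos 41 'c': at 10 ·f  → match P0@[41:41],P3@[40:41]
pos 42 'c': at 13 ·f  → match P0@[42:42]
pos 43 'c': at 13 ·f  → match P0@[43:43]
pos 44 'b': at 2 ·f
pos 45 'b': at 3
pos 46 'a': at 4
pos 47 'c': at 5  → match P0@[47:47],P1@[43:47]
pos 48 'c': at 13 ·f  → match P0@[48:48]
pos 49 'b': at 2 ·f
pos 50 'c': at 6  → match P0@[50:50],P3@[49:50]
pos 51 'a': at 7
pos 52 'c': at 8  → match P0@[52:52],P2@[48:52]
pos 53 'b': at 2 ·f
pos 54 'a': at 17  → match P7@[52:54]
pos 55 'a': at 11 ·f
pos 56 'a': at 11 ·f
pos 57 'b': at 12  → match P4@[56:57]
pos 58 'c': at 10 ·f  → match P0@[58:58],P3@[57:58]
pos 59 'b': at 15
pos 60 'b': at 3 ·f
pos 61 'a': at 4
pos 62 'c': at 5  → match P0@[62:62],P1@[58:62]
pos 63 'c': at 13 ·f  → match P0@[63:63]
pos 64 'b': at 2 ·f
pos 65 'a': at 17  → match P7@[63:65]
pos 66 'c': at 1 ·f  → match P0@[66:66]
pos 67 'b': at 2
pos 68 'a': at 17  → match P7@[66:68]

All matches (sorted): [[1,0],[1,3],[3,4],[5,4],[7,0],[7,3],[9,0],[9,3],[11,0],[11,3],[13,0],[13,2],[15,0],[15,3],[17,6],[17,7],[18,4],[20,0],[21,0],[23,7],[25,4],[28,0],[28,3],[30,0],[30,3],[32,0],[32,2],[35,0],[35,3],[36,0],[38,7],[40,4],[41,0],[41,3],[42,0],[43,0],[47,0],[47,1],[48,0],[50,0],[50,3],[52,0],[52,2],[54,7],[57,4],[58,0],[58,3],[62,0],[62,1],[63,0],[65,7],[66,0],[68,7]]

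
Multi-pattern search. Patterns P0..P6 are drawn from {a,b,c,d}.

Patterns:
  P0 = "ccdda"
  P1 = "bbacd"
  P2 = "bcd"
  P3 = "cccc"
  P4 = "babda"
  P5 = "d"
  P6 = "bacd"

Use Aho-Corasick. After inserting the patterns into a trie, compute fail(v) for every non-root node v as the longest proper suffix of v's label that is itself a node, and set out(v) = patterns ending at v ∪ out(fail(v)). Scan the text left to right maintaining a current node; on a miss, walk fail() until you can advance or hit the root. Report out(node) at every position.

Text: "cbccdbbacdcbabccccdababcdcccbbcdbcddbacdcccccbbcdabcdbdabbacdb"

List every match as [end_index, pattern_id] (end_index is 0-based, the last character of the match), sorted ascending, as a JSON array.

Construct AC machine:
Trie (insert patterns):
  0='ε' goto b→6 c→1 d→19
  1='c' goto c→2
  2='cc' goto c→13 d→3
  3='ccd' goto d→4
  4='ccdd' goto a→5
  5='ccdda' goto ·  [P0 ends]
  6='b' goto a→15 b→7 c→11
  7='bb' goto a→8
  8='bba' goto c→9
  9='bbac' goto d→10
  10='bbacd' goto ·  [P1 ends]
  11='bc' goto d→12
  12='bcd' goto ·  [P2 ends]
  13='ccc' goto c→14
  14='cccc' goto ·  [P3 ends]
  15='ba' goto b→16 c→20
  16='bab' goto d→17
  17='babd' goto a→18
  18='babda' goto ·  [P4 ends]
  19='d' goto ·  [P5 ends]
  20='bac' goto d→21
  21='bacd' goto ·  [P6 ends]

BFS fail/out derivation:
  n1('c'): parent n0 fail=0; on 'c' 0 → fail=0;  out ∅∪∅=∅
  n6('b'): parent n0 fail=0; on 'b' 0 → fail=0;  out ∅∪∅=∅
  n19('d'): parent n0 fail=0; on 'd' 0 → fail=0;  out {5}∪∅={5}
  n2('cc'): parent n1 fail=0; on 'c' 0 → fail=1;  out ∅∪∅=∅
  n7('bb'): parent n6 fail=0; on 'b' 0 → fail=6;  out ∅∪∅=∅
  n11('bc'): parent n6 fail=0; on 'c' 0 → fail=1;  out ∅∪∅=∅
  n15('ba'): parent n6 fail=0; on 'a' 0 → fail=0;  out ∅∪∅=∅
  n3('ccd'): parent n2 fail=1; on 'd' 1→0 → fail=19;  out ∅∪{5}={5}
  n8('bba'): parent n7 fail=6; on 'a' 6 → fail=15;  out ∅∪∅=∅
  n12('bcd'): parent n11 fail=1; on 'd' 1→0 → fail=19;  out {2}∪{5}={2,5}
  n13('ccc'): parent n2 fail=1; on 'c' 1 → fail=2;  out ∅∪∅=∅
  n16('bab'): parent n15 fail=0; on 'b' 0 → fail=6;  out ∅∪∅=∅
  n20('bac'): parent n15 fail=0; on 'c' 0 → fail=1;  out ∅∪∅=∅
  n4('ccdd'): parent n3 fail=19; on 'd' 19→0 → fail=19;  out ∅∪{5}={5}
  n9('bbac'): parent n8 fail=15; on 'c' 15 → fail=20;  out ∅∪∅=∅
  n14('cccc'): parent n13 fail=2; on 'c' 2 → fail=13;  out {3}∪∅={3}
  n17('babd'): parent n16 fail=6; on 'd' 6→0 → fail=19;  out ∅∪{5}={5}
  n21('bacd'): parent n20 fail=1; on 'd' 1→0 → fail=19;  out {6}∪{5}={5,6}
  n5('ccdda'): parent n4 fail=19; on 'a' 19→0 → fail=0;  out {0}∪∅={0}
  n10('bbacd'): parent n9 fail=20; on 'd' 20 → fail=21;  out {1}∪{5,6}={1,5,6}
  n18('babda'): parent n17 fail=19; on 'a' 19→0 → fail=0;  out {4}∪∅={4}

Text stream:
[0] read 'c'  n0⇒n1
[1] read 'b'  n1⇒n6 (via fail)
[2] read 'c'  n6⇒n11
[3] read 'c'  n11⇒n2 (via fail)
[4] read 'd'  n2⇒n3  → match P5@[4:4]
[5] read 'b'  n3⇒n6 (via fail)
[6] read 'b'  n6⇒n7
[7] read 'a'  n7⇒n8
[8] read 'c'  n8⇒n9
[9] read 'd'  n9⇒n10  → match P1@[5:9],P5@[9:9],P6@[6:9]
[10] read 'c'  n10⇒n1 (via fail)
[11] read 'b'  n1⇒n6 (via fail)
[12] read 'a'  n6⇒n15
[13] read 'b'  n15⇒n16
[14] read 'c'  n16⇒n11 (via fail)
[15] read 'c'  n11⇒n2 (via fail)
[16] read 'c'  n2⇒n13
[17] read 'c'  n13⇒n14  → match P3@[14:17]
[18] read 'd'  n14⇒n3 (via fail)  → match P5@[18:18]
[19] read 'a'  n3⇒n0 (via fail)
[20] read 'b'  n0⇒n6
[21] read 'a'  n6⇒n15
[22] read 'b'  n15⇒n16
[23] read 'c'  n16⇒n11 (via fail)
[24] read 'd'  n11⇒n12  → match P2@[22:24],P5@[24:24]
[25] read 'c'  n12⇒n1 (via fail)
[26] read 'c'  n1⇒n2
[27] read 'c'  n2⇒n13
[28] read 'b'  n13⇒n6 (via fail)
[29] read 'b'  n6⇒n7
[30] read 'c'  n7⇒n11 (via fail)
[31] read 'd'  n11⇒n12  → match P2@[29:31],P5@[31:31]
[32] read 'b'  n12⇒n6 (via fail)
[33] read 'c'  n6⇒n11
[34] read 'd'  n11⇒n12  → match P2@[32:34],P5@[34:34]
[35] read 'd'  n12⇒n19 (via fail)  → match P5@[35:35]
[36] read 'b'  n19⇒n6 (via fail)
[37] read 'a'  n6⇒n15
[38] read 'c'  n15⇒n20
[39] read 'd'  n20⇒n21  → match P5@[39:39],P6@[36:39]
[40] read 'c'  n21⇒n1 (via fail)
[41] read 'c'  n1⇒n2
[42] read 'c'  n2⇒n13
[43] read 'c'  n13⇒n14  → match P3@[40:43]
[44] read 'c'  n14⇒n14 (via fail)  → match P3@[41:44]
[45] read 'b'  n14⇒n6 (via fail)
[46] read 'b'  n6⇒n7
[47] read 'c'  n7⇒n11 (via fail)
[48] read 'd'  n11⇒n12  → match P2@[46:48],P5@[48:48]
[49] read 'a'  n12⇒n0 (via fail)
[50] read 'b'  n0⇒n6
[51] read 'c'  n6⇒n11
[52] read 'd'  n11⇒n12  → match P2@[50:52],P5@[52:52]
[53] read 'b'  n12⇒n6 (via fail)
[54] read 'd'  n6⇒n19 (via fail)  → match P5@[54:54]
[55] read 'a'  n19⇒n0 (via fail)
[56] read 'b'  n0⇒n6
[57] read 'b'  n6⇒n7
[58] read 'a'  n7⇒n8
[59] read 'c'  n8⇒n9
[60] read 'd'  n9⇒n10  → match P1@[56:60],P5@[60:60],P6@[57:60]
[61] read 'b'  n10⇒n6 (via fail)

Result: [[4,5],[9,1],[9,5],[9,6],[17,3],[18,5],[24,2],[24,5],[31,2],[31,5],[34,2],[34,5],[35,5],[39,5],[39,6],[43,3],[44,3],[48,2],[48,5],[52,2],[52,5],[54,5],[60,1],[60,5],[60,6]]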